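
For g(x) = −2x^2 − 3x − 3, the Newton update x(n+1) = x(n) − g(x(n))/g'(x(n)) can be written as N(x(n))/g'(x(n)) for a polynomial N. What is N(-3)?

g'(x) = −4x − 3.
N(x) = x·g'(x) − g(x) = x·(−4x − 3) − (−2x^2 − 3x − 3) = −2x^2 + 3.
N(-3) = −15.

−15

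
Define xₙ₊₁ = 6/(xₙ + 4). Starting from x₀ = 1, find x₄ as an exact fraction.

201/173

x₁ = 6/(1 + 4) = 6/5.
x₂ = 6/(6/5 + 4) = 15/13.
x₃ = 6/(15/13 + 4) = 78/67.
x₄ = 6/(78/67 + 4) = 201/173.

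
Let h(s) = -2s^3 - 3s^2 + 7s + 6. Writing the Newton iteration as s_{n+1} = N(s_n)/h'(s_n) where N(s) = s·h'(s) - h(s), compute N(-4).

202

h'(s) = -6s^2 - 6s + 7.
N(s) = s·h'(s) - h(s) = s·(-6s^2 - 6s + 7) - (-2s^3 - 3s^2 + 7s + 6) = -4s^3 - 3s^2 - 6.
N(-4) = 202.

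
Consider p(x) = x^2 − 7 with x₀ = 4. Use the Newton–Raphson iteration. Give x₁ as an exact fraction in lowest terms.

p'(x) = 2x.
p(4) = 9, p'(4) = 8, so x₁ = 4 − 9/8 = 23/8.

23/8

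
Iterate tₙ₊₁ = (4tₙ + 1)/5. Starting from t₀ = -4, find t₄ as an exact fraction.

t₁ = (4·(-4) + 1)/5 = -3.
t₂ = (4·(-3) + 1)/5 = -11/5.
t₃ = (4·(-11/5) + 1)/5 = -39/25.
t₄ = (4·(-39/25) + 1)/5 = -131/125.

-131/125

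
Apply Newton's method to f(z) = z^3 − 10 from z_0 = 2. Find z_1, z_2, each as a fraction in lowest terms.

f'(z) = 3z^2.
f(2) = −2, f'(2) = 12, so z_1 = 2 − (−2)/12 = 13/6.
f(13/6) = 37/216, f'(13/6) = 169/12, so z_2 = (13/6) − (37/216)/(169/12) = 3277/1521.

z_1 = 13/6, z_2 = 3277/1521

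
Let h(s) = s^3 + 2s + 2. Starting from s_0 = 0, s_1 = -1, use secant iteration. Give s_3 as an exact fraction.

-28/37

h(0) = 2, h(-1) = -1. s_2 = (-1) - (-1)·((-1) - 0)/((-1) - 2) = -2/3.
h(-1) = -1, h(-2/3) = 10/27. s_3 = (-2/3) - (10/27)·((-2/3) - (-1))/((10/27) - (-1)) = -28/37.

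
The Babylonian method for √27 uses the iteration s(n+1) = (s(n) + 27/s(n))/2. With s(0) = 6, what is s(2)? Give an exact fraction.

291/56

s(1) = (6 + 27/6)/2 = 21/4.
s(2) = (21/4 + 27/(21/4))/2 = 291/56.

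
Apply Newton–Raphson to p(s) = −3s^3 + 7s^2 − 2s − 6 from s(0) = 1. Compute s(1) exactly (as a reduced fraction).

p'(s) = −9s^2 + 14s − 2.
p(1) = −4, p'(1) = 3, so s(1) = 1 − (−4)/3 = 7/3.

7/3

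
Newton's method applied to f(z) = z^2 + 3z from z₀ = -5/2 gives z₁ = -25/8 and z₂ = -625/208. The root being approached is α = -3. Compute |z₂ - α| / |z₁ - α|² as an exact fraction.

4/13

z₁ - α = -25/8 - (-3) = -25/8 + 3 = -1/8, so |z₁ - α| = 1/8.
z₂ - α = -625/208 - (-3) = -625/208 + 3 = -1/208, so |z₂ - α| = 1/208.
|z₁ - α|² = 1/64.
Ratio = (1/208) / (1/64) = 4/13.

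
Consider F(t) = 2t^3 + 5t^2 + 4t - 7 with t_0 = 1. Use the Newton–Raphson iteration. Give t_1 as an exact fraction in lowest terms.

4/5

F'(t) = 6t^2 + 10t + 4.
F(1) = 4, F'(1) = 20, so t_1 = 1 - 4/20 = 4/5.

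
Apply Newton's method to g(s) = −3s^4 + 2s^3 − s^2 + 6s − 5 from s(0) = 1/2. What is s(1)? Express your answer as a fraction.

g'(s) = −12s^3 + 6s^2 − 2s + 6.
g(1/2) = −35/16, g'(1/2) = 5, so s(1) = (1/2) − (−35/16)/5 = 15/16.

15/16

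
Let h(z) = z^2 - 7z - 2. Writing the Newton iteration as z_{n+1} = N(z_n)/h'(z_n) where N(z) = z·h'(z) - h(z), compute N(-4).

h'(z) = 2z - 7.
N(z) = z·h'(z) - h(z) = z·(2z - 7) - (z^2 - 7z - 2) = z^2 + 2.
N(-4) = 18.

18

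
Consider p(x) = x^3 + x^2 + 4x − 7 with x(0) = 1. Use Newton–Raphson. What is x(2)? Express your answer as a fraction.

p'(x) = 3x^2 + 2x + 4.
p(1) = −1, p'(1) = 9, so x(1) = 1 − (−1)/9 = 10/9.
p(10/9) = 37/729, p'(10/9) = 268/27, so x(2) = (10/9) − (37/729)/(268/27) = 8003/7236.

8003/7236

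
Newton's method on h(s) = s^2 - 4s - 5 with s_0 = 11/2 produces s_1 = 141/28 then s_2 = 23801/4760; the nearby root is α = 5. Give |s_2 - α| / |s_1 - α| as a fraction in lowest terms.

1/170

s_1 - α = 141/28 - 5 = 1/28, so |s_1 - α| = 1/28.
s_2 - α = 23801/4760 - 5 = 1/4760, so |s_2 - α| = 1/4760.
Ratio = (1/4760) / (1/28) = 1/170.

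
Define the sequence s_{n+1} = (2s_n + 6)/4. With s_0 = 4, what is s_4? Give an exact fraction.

49/16

s_1 = (2·4 + 6)/4 = 7/2.
s_2 = (2·(7/2) + 6)/4 = 13/4.
s_3 = (2·(13/4) + 6)/4 = 25/8.
s_4 = (2·(25/8) + 6)/4 = 49/16.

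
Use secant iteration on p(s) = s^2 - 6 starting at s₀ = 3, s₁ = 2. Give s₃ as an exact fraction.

p(3) = 3, p(2) = -2. s₂ = 2 - (-2)·(2 - 3)/((-2) - 3) = 12/5.
p(2) = -2, p(12/5) = -6/25. s₃ = (12/5) - (-6/25)·((12/5) - 2)/((-6/25) - (-2)) = 27/11.

27/11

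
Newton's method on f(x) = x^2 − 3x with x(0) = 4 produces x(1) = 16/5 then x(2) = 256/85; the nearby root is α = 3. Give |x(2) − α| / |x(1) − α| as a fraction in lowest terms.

1/17

x(1) − α = 16/5 − 3 = 1/5, so |x(1) − α| = 1/5.
x(2) − α = 256/85 − 3 = 1/85, so |x(2) − α| = 1/85.
Ratio = (1/85) / (1/5) = 1/17.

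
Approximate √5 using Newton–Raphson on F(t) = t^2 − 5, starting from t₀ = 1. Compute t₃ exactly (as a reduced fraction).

F'(t) = 2t.
F(1) = −4, F'(1) = 2, so t₁ = 1 − (−4)/2 = 3.
F(3) = 4, F'(3) = 6, so t₂ = 3 − 4/6 = 7/3.
F(7/3) = 4/9, F'(7/3) = 14/3, so t₃ = (7/3) − (4/9)/(14/3) = 47/21.

47/21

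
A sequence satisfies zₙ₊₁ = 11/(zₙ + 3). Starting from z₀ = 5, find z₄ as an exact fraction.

z₁ = 11/(5 + 3) = 11/8.
z₂ = 11/(11/8 + 3) = 88/35.
z₃ = 11/(88/35 + 3) = 385/193.
z₄ = 11/(385/193 + 3) = 2123/964.

2123/964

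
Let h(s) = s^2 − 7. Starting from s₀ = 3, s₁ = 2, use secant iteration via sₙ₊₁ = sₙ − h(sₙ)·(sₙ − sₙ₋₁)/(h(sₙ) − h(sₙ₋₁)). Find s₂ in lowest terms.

13/5

h(3) = 2, h(2) = −3. s₂ = 2 − (−3)·(2 − 3)/((−3) − 2) = 13/5.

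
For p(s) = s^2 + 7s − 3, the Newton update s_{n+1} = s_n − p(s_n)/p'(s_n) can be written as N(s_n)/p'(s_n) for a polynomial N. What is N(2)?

7

p'(s) = 2s + 7.
N(s) = s·p'(s) − p(s) = s·(2s + 7) − (s^2 + 7s − 3) = s^2 + 3.
N(2) = 7.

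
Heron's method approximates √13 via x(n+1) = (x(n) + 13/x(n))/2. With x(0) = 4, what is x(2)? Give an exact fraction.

1673/464

x(1) = (4 + 13/4)/2 = 29/8.
x(2) = (29/8 + 13/(29/8))/2 = 1673/464.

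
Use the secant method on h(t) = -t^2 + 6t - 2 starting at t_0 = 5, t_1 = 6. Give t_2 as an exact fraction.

h(5) = 3, h(6) = -2. t_2 = 6 - (-2)·(6 - 5)/((-2) - 3) = 28/5.

28/5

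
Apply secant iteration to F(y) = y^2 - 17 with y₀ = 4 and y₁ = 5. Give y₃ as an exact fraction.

169/41

F(4) = -1, F(5) = 8. y₂ = 5 - 8·(5 - 4)/(8 - (-1)) = 37/9.
F(5) = 8, F(37/9) = -8/81. y₃ = (37/9) - (-8/81)·((37/9) - 5)/((-8/81) - 8) = 169/41.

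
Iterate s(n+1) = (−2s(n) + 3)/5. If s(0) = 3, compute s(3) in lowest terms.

s(1) = (−2·3 + 3)/5 = −3/5.
s(2) = (−2·(−3/5) + 3)/5 = 21/25.
s(3) = (−2·(21/25) + 3)/5 = 33/125.

33/125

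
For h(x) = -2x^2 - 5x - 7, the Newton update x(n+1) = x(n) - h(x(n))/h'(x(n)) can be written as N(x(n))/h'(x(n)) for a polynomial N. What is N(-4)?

h'(x) = -4x - 5.
N(x) = x·h'(x) - h(x) = x·(-4x - 5) - (-2x^2 - 5x - 7) = -2x^2 + 7.
N(-4) = -25.

-25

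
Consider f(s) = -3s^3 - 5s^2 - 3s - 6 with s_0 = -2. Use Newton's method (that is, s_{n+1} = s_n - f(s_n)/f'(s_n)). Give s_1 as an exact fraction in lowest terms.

-34/19

f'(s) = -9s^2 - 10s - 3.
f(-2) = 4, f'(-2) = -19, so s_1 = (-2) - 4/(-19) = -34/19.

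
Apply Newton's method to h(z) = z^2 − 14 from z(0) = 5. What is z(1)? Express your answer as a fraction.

39/10

h'(z) = 2z.
h(5) = 11, h'(5) = 10, so z(1) = 5 − 11/10 = 39/10.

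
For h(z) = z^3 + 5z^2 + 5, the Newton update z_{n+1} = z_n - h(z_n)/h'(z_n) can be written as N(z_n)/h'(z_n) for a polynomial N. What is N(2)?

h'(z) = 3z^2 + 10z.
N(z) = z·h'(z) - h(z) = z·(3z^2 + 10z) - (z^3 + 5z^2 + 5) = 2z^3 + 5z^2 - 5.
N(2) = 31.

31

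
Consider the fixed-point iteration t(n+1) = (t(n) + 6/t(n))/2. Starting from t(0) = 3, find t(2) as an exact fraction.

t(1) = (3 + 6/3)/2 = 5/2.
t(2) = (5/2 + 6/(5/2))/2 = 49/20.

49/20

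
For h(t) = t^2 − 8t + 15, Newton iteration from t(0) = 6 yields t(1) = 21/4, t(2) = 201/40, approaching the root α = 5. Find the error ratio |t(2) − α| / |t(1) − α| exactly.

t(1) − α = 21/4 − 5 = 1/4, so |t(1) − α| = 1/4.
t(2) − α = 201/40 − 5 = 1/40, so |t(2) − α| = 1/40.
Ratio = (1/40) / (1/4) = 1/10.

1/10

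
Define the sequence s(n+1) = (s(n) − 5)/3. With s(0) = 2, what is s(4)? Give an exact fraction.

s(1) = (2 − 5)/3 = −1.
s(2) = ((−1) − 5)/3 = −2.
s(3) = ((−2) − 5)/3 = −7/3.
s(4) = ((−7/3) − 5)/3 = −22/9.

−22/9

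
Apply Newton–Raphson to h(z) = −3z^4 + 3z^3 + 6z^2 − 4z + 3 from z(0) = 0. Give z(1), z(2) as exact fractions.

z(1) = 3/4, z(2) = 3/256

h'(z) = −12z^3 + 9z^2 + 12z − 4.
h(0) = 3, h'(0) = −4, so z(1) = 0 − 3/(−4) = 3/4.
h(3/4) = 945/256, h'(3/4) = 5, so z(2) = (3/4) − (945/256)/5 = 3/256.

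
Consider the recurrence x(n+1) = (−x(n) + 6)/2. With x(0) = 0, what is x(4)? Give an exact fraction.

15/8

x(1) = (−0 + 6)/2 = 3.
x(2) = (−3 + 6)/2 = 3/2.
x(3) = (−(3/2) + 6)/2 = 9/4.
x(4) = (−(9/4) + 6)/2 = 15/8.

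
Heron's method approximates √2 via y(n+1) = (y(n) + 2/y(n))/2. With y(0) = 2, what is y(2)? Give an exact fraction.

17/12

y(1) = (2 + 2/2)/2 = 3/2.
y(2) = (3/2 + 2/(3/2))/2 = 17/12.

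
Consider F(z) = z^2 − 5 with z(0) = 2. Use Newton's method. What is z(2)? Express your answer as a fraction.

161/72

F'(z) = 2z.
F(2) = −1, F'(2) = 4, so z(1) = 2 − (−1)/4 = 9/4.
F(9/4) = 1/16, F'(9/4) = 9/2, so z(2) = (9/4) − (1/16)/(9/2) = 161/72.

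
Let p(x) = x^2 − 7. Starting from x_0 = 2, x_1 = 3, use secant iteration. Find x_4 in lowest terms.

971/367

p(2) = −3, p(3) = 2. x_2 = 3 − 2·(3 − 2)/(2 − (−3)) = 13/5.
p(3) = 2, p(13/5) = −6/25. x_3 = (13/5) − (−6/25)·((13/5) − 3)/((−6/25) − 2) = 37/14.
p(13/5) = −6/25, p(37/14) = −3/196. x_4 = (37/14) − (−3/196)·((37/14) − (13/5))/((−3/196) − (−6/25)) = 971/367.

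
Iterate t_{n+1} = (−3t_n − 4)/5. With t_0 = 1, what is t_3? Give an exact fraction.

t_1 = (−3·1 − 4)/5 = −7/5.
t_2 = (−3·(−7/5) − 4)/5 = 1/25.
t_3 = (−3·(1/25) − 4)/5 = −103/125.

−103/125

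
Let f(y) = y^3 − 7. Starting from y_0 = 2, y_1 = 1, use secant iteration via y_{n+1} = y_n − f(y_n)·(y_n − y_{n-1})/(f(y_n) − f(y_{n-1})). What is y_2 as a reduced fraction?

f(2) = 1, f(1) = −6. y_2 = 1 − (−6)·(1 − 2)/((−6) − 1) = 13/7.

13/7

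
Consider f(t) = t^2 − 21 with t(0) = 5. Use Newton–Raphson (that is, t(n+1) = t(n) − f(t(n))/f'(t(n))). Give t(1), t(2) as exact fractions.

t(1) = 23/5, t(2) = 527/115

f'(t) = 2t.
f(5) = 4, f'(5) = 10, so t(1) = 5 − 4/10 = 23/5.
f(23/5) = 4/25, f'(23/5) = 46/5, so t(2) = (23/5) − (4/25)/(46/5) = 527/115.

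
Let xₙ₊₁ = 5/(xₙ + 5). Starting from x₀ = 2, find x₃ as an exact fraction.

x₁ = 5/(2 + 5) = 5/7.
x₂ = 5/(5/7 + 5) = 7/8.
x₃ = 5/(7/8 + 5) = 40/47.

40/47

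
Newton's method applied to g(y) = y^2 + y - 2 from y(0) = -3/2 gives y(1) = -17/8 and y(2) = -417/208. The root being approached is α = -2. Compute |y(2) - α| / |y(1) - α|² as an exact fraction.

y(1) - α = -17/8 - (-2) = -17/8 + 2 = -1/8, so |y(1) - α| = 1/8.
y(2) - α = -417/208 - (-2) = -417/208 + 2 = -1/208, so |y(2) - α| = 1/208.
|y(1) - α|² = 1/64.
Ratio = (1/208) / (1/64) = 4/13.

4/13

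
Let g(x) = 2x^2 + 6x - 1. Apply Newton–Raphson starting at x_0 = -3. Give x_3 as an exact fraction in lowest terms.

-150841/47760

g'(x) = 4x + 6.
g(-3) = -1, g'(-3) = -6, so x_1 = (-3) - (-1)/(-6) = -19/6.
g(-19/6) = 1/18, g'(-19/6) = -20/3, so x_2 = (-19/6) - (1/18)/(-20/3) = -379/120.
g(-379/120) = 1/7200, g'(-379/120) = -199/30, so x_3 = (-379/120) - (1/7200)/(-199/30) = -150841/47760.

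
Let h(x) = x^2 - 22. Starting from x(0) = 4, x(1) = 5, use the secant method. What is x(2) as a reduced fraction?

14/3

h(4) = -6, h(5) = 3. x(2) = 5 - 3·(5 - 4)/(3 - (-6)) = 14/3.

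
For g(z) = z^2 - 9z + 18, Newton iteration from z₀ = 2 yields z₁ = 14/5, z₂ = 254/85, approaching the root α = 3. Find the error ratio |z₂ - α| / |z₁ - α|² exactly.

5/17

z₁ - α = 14/5 - 3 = -1/5, so |z₁ - α| = 1/5.
z₂ - α = 254/85 - 3 = -1/85, so |z₂ - α| = 1/85.
|z₁ - α|² = 1/25.
Ratio = (1/85) / (1/25) = 5/17.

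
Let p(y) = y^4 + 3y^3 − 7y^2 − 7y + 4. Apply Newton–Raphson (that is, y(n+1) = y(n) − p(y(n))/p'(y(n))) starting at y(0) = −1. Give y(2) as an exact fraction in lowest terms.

p'(y) = 4y^3 + 9y^2 − 14y − 7.
p(−1) = 2, p'(−1) = 12, so y(1) = (−1) − 2/12 = −7/6.
p(−7/6) = −353/1296, p'(−7/6) = 1645/108, so y(2) = (−7/6) − (−353/1296)/(1645/108) = −7559/6580.

−7559/6580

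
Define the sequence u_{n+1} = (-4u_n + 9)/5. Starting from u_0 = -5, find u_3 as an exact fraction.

509/125

u_1 = (-4·(-5) + 9)/5 = 29/5.
u_2 = (-4·(29/5) + 9)/5 = -71/25.
u_3 = (-4·(-71/25) + 9)/5 = 509/125.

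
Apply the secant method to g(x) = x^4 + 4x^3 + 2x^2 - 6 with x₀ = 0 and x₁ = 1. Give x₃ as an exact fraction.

g(0) = -6, g(1) = 1. x₂ = 1 - 1·(1 - 0)/(1 - (-6)) = 6/7.
g(1) = 1, g(6/7) = -3534/2401. x₃ = (6/7) - (-3534/2401)·((6/7) - 1)/((-3534/2401) - 1) = 5592/5935.

5592/5935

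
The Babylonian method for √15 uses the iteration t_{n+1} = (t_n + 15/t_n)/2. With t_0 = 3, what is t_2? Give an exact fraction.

t_1 = (3 + 15/3)/2 = 4.
t_2 = (4 + 15/4)/2 = 31/8.

31/8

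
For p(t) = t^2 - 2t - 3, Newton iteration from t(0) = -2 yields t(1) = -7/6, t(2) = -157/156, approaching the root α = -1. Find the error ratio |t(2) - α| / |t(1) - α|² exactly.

3/13

t(1) - α = -7/6 - (-1) = -7/6 + 1 = -1/6, so |t(1) - α| = 1/6.
t(2) - α = -157/156 - (-1) = -157/156 + 1 = -1/156, so |t(2) - α| = 1/156.
|t(1) - α|² = 1/36.
Ratio = (1/156) / (1/36) = 3/13.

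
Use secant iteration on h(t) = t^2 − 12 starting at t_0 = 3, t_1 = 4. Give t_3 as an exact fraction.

h(3) = −3, h(4) = 4. t_2 = 4 − 4·(4 − 3)/(4 − (−3)) = 24/7.
h(4) = 4, h(24/7) = −12/49. t_3 = (24/7) − (−12/49)·((24/7) − 4)/((−12/49) − 4) = 45/13.

45/13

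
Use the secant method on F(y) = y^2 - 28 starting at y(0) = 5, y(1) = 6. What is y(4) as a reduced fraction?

F(5) = -3, F(6) = 8. y(2) = 6 - 8·(6 - 5)/(8 - (-3)) = 58/11.
F(6) = 8, F(58/11) = -24/121. y(3) = (58/11) - (-24/121)·((58/11) - 6)/((-24/121) - 8) = 164/31.
F(58/11) = -24/121, F(164/31) = -12/961. y(4) = (164/31) - (-12/961)·((164/31) - (58/11))/((-12/961) - (-24/121)) = 9530/1801.

9530/1801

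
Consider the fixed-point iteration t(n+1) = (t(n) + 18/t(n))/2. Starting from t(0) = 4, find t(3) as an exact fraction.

665857/156944

t(1) = (4 + 18/4)/2 = 17/4.
t(2) = (17/4 + 18/(17/4))/2 = 577/136.
t(3) = (577/136 + 18/(577/136))/2 = 665857/156944.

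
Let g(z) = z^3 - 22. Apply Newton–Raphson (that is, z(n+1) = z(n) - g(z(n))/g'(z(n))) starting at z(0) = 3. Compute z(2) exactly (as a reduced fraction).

g'(z) = 3z^2.
g(3) = 5, g'(3) = 27, so z(1) = 3 - 5/27 = 76/27.
g(76/27) = 5950/19683, g'(76/27) = 5776/243, so z(2) = (76/27) - (5950/19683)/(5776/243) = 655489/233928.

655489/233928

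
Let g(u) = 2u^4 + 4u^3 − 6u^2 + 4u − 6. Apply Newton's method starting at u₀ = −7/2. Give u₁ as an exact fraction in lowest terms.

g'(u) = 8u^3 + 12u^2 − 12u + 4.
g(−7/2) = 281/8, g'(−7/2) = −150, so u₁ = (−7/2) − (281/8)/(−150) = −3919/1200.

−3919/1200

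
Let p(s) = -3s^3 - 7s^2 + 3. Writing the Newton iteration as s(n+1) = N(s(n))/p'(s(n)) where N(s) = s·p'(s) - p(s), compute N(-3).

p'(s) = -9s^2 - 14s.
N(s) = s·p'(s) - p(s) = s·(-9s^2 - 14s) - (-3s^3 - 7s^2 + 3) = -6s^3 - 7s^2 - 3.
N(-3) = 96.

96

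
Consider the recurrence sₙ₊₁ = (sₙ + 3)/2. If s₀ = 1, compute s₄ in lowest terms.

23/8

s₁ = (1 + 3)/2 = 2.
s₂ = (2 + 3)/2 = 5/2.
s₃ = ((5/2) + 3)/2 = 11/4.
s₄ = ((11/4) + 3)/2 = 23/8.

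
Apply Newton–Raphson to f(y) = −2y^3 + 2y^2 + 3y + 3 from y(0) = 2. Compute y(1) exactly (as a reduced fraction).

27/13

f'(y) = −6y^2 + 4y + 3.
f(2) = 1, f'(2) = −13, so y(1) = 2 − 1/(−13) = 27/13.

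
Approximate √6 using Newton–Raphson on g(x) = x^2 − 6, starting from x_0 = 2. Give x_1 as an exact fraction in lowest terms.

5/2

g'(x) = 2x.
g(2) = −2, g'(2) = 4, so x_1 = 2 − (−2)/4 = 5/2.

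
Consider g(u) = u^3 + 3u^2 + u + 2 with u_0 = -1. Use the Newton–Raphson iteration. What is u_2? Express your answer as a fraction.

-4/19

g'(u) = 3u^2 + 6u + 1.
g(-1) = 3, g'(-1) = -2, so u_1 = (-1) - 3/(-2) = 1/2.
g(1/2) = 27/8, g'(1/2) = 19/4, so u_2 = (1/2) - (27/8)/(19/4) = -4/19.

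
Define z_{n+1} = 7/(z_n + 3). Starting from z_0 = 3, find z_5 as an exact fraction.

3682/2397

z_1 = 7/(3 + 3) = 7/6.
z_2 = 7/(7/6 + 3) = 42/25.
z_3 = 7/(42/25 + 3) = 175/117.
z_4 = 7/(175/117 + 3) = 819/526.
z_5 = 7/(819/526 + 3) = 3682/2397.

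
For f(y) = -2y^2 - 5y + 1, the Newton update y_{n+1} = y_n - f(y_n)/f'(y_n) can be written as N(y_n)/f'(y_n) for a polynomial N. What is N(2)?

f'(y) = -4y - 5.
N(y) = y·f'(y) - f(y) = y·(-4y - 5) - (-2y^2 - 5y + 1) = -2y^2 - 1.
N(2) = -9.

-9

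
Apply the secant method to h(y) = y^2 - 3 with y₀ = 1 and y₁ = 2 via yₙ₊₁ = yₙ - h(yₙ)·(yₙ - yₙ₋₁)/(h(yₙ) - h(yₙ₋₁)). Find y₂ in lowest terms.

h(1) = -2, h(2) = 1. y₂ = 2 - 1·(2 - 1)/(1 - (-2)) = 5/3.

5/3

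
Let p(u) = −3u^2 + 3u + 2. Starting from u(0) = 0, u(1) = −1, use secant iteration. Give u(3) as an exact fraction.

−3/7

p(0) = 2, p(−1) = −4. u(2) = (−1) − (−4)·((−1) − 0)/((−4) − 2) = −1/3.
p(−1) = −4, p(−1/3) = 2/3. u(3) = (−1/3) − (2/3)·((−1/3) − (−1))/((2/3) − (−4)) = −3/7.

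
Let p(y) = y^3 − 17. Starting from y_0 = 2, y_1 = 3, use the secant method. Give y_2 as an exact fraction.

47/19

p(2) = −9, p(3) = 10. y_2 = 3 − 10·(3 − 2)/(10 − (−9)) = 47/19.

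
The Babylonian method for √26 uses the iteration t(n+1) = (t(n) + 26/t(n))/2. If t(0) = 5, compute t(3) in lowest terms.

t(1) = (5 + 26/5)/2 = 51/10.
t(2) = (51/10 + 26/(51/10))/2 = 5201/1020.
t(3) = (5201/1020 + 26/(5201/1020))/2 = 54100801/10610040.

54100801/10610040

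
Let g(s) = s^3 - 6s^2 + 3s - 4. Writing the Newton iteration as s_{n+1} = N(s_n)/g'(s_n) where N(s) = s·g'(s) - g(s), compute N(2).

g'(s) = 3s^2 - 12s + 3.
N(s) = s·g'(s) - g(s) = s·(3s^2 - 12s + 3) - (s^3 - 6s^2 + 3s - 4) = 2s^3 - 6s^2 + 4.
N(2) = -4.

-4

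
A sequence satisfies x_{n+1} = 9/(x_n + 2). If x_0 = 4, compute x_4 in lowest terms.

288/127

x_1 = 9/(4 + 2) = 3/2.
x_2 = 9/(3/2 + 2) = 18/7.
x_3 = 9/(18/7 + 2) = 63/32.
x_4 = 9/(63/32 + 2) = 288/127.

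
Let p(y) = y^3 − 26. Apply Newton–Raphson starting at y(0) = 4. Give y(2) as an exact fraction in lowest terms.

p'(y) = 3y^2.
p(4) = 38, p'(4) = 48, so y(1) = 4 − 38/48 = 77/24.
p(77/24) = 97109/13824, p'(77/24) = 5929/192, so y(2) = (77/24) − (97109/13824)/(5929/192) = 636245/213444.

636245/213444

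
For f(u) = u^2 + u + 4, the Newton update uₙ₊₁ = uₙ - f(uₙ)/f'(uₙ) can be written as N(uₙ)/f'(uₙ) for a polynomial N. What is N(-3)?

5

f'(u) = 2u + 1.
N(u) = u·f'(u) - f(u) = u·(2u + 1) - (u^2 + u + 4) = u^2 - 4.
N(-3) = 5.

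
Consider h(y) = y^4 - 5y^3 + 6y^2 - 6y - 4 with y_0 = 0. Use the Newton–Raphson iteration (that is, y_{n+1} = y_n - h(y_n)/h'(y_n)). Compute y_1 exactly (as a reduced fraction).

h'(y) = 4y^3 - 15y^2 + 12y - 6.
h(0) = -4, h'(0) = -6, so y_1 = 0 - (-4)/(-6) = -2/3.

-2/3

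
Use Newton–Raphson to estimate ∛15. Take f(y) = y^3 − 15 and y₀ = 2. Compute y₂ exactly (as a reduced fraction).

42751/17298

f'(y) = 3y^2.
f(2) = −7, f'(2) = 12, so y₁ = 2 − (−7)/12 = 31/12.
f(31/12) = 3871/1728, f'(31/12) = 961/48, so y₂ = (31/12) − (3871/1728)/(961/48) = 42751/17298.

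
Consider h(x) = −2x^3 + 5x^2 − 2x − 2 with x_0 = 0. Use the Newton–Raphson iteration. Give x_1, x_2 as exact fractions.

x_1 = −1, x_2 = −11/18

h'(x) = −6x^2 + 10x − 2.
h(0) = −2, h'(0) = −2, so x_1 = 0 − (−2)/(−2) = −1.
h(−1) = 7, h'(−1) = −18, so x_2 = (−1) − 7/(−18) = −11/18.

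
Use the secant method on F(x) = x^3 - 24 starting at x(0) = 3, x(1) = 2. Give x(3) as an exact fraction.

4650/1603

F(3) = 3, F(2) = -16. x(2) = 2 - (-16)·(2 - 3)/((-16) - 3) = 54/19.
F(2) = -16, F(54/19) = -7152/6859. x(3) = (54/19) - (-7152/6859)·((54/19) - 2)/((-7152/6859) - (-16)) = 4650/1603.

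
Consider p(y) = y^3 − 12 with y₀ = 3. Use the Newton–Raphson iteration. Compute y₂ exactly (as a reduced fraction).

7511/3267

p'(y) = 3y^2.
p(3) = 15, p'(3) = 27, so y₁ = 3 − 15/27 = 22/9.
p(22/9) = 1900/729, p'(22/9) = 484/27, so y₂ = (22/9) − (1900/729)/(484/27) = 7511/3267.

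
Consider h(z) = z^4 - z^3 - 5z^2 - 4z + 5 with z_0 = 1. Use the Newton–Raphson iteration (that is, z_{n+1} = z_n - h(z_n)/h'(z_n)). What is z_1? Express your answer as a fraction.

h'(z) = 4z^3 - 3z^2 - 10z - 4.
h(1) = -4, h'(1) = -13, so z_1 = 1 - (-4)/(-13) = 9/13.

9/13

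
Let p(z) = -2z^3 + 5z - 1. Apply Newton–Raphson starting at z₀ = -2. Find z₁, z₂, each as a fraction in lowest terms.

z₁ = -33/19, z₂ = -150607/89851

p'(z) = -6z^2 + 5.
p(-2) = 5, p'(-2) = -19, so z₁ = (-2) - 5/(-19) = -33/19.
p(-33/19) = 5450/6859, p'(-33/19) = -4729/361, so z₂ = (-33/19) - (5450/6859)/(-4729/361) = -150607/89851.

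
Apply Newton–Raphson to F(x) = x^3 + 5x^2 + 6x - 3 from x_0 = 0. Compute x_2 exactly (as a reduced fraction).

F'(x) = 3x^2 + 10x + 6.
F(0) = -3, F'(0) = 6, so x_1 = 0 - (-3)/6 = 1/2.
F(1/2) = 11/8, F'(1/2) = 47/4, so x_2 = (1/2) - (11/8)/(47/4) = 18/47.

18/47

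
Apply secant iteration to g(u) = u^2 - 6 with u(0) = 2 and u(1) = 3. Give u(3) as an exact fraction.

g(2) = -2, g(3) = 3. u(2) = 3 - 3·(3 - 2)/(3 - (-2)) = 12/5.
g(3) = 3, g(12/5) = -6/25. u(3) = (12/5) - (-6/25)·((12/5) - 3)/((-6/25) - 3) = 22/9.

22/9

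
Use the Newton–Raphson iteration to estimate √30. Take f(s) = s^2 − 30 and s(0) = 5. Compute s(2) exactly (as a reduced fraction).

f'(s) = 2s.
f(5) = −5, f'(5) = 10, so s(1) = 5 − (−5)/10 = 11/2.
f(11/2) = 1/4, f'(11/2) = 11, so s(2) = (11/2) − (1/4)/11 = 241/44.

241/44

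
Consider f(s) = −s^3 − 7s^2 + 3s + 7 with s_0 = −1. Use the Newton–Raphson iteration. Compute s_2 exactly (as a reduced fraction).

−3733/4389

f'(s) = −3s^2 − 14s + 3.
f(−1) = −2, f'(−1) = 14, so s_1 = (−1) − (−2)/14 = −6/7.
f(−6/7) = −29/343, f'(−6/7) = 627/49, so s_2 = (−6/7) − (−29/343)/(627/49) = −3733/4389.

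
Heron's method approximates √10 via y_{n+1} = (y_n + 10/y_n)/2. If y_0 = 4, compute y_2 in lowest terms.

y_1 = (4 + 10/4)/2 = 13/4.
y_2 = (13/4 + 10/(13/4))/2 = 329/104.

329/104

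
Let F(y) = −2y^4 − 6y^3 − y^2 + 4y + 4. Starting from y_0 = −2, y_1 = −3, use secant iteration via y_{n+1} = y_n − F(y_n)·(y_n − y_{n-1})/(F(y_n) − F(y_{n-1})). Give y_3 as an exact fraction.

F(−2) = 8, F(−3) = −17. y_2 = (−3) − (−17)·((−3) − (−2))/((−17) − 8) = −58/25.
F(−3) = −17, F(−58/25) = 2468808/390625. y_3 = (−58/25) − (2468808/390625)·((−58/25) − (−3))/((2468808/390625) − (−17)) = −1341922/535849.

−1341922/535849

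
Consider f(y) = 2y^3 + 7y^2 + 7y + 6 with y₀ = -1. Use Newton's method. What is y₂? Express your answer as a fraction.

165/103

f'(y) = 6y^2 + 14y + 7.
f(-1) = 4, f'(-1) = -1, so y₁ = (-1) - 4/(-1) = 3.
f(3) = 144, f'(3) = 103, so y₂ = 3 - 144/103 = 165/103.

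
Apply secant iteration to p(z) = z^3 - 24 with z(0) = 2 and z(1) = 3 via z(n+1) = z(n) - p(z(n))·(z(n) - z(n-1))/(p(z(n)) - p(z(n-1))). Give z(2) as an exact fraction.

54/19

p(2) = -16, p(3) = 3. z(2) = 3 - 3·(3 - 2)/(3 - (-16)) = 54/19.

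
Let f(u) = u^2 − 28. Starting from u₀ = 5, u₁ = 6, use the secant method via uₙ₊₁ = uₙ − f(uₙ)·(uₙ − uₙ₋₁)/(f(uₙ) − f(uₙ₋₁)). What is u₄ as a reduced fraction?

f(5) = −3, f(6) = 8. u₂ = 6 − 8·(6 − 5)/(8 − (−3)) = 58/11.
f(6) = 8, f(58/11) = −24/121. u₃ = (58/11) − (−24/121)·((58/11) − 6)/((−24/121) − 8) = 164/31.
f(58/11) = −24/121, f(164/31) = −12/961. u₄ = (164/31) − (−12/961)·((164/31) − (58/11))/((−12/961) − (−24/121)) = 9530/1801.

9530/1801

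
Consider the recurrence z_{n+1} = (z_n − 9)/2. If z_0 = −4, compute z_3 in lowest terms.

−67/8

z_1 = ((−4) − 9)/2 = −13/2.
z_2 = ((−13/2) − 9)/2 = −31/4.
z_3 = ((−31/4) − 9)/2 = −67/8.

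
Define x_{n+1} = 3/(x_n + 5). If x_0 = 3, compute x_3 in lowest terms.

129/239

x_1 = 3/(3 + 5) = 3/8.
x_2 = 3/(3/8 + 5) = 24/43.
x_3 = 3/(24/43 + 5) = 129/239.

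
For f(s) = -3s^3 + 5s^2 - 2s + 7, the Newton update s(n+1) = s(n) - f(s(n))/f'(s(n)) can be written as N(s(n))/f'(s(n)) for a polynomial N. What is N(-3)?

f'(s) = -9s^2 + 10s - 2.
N(s) = s·f'(s) - f(s) = s·(-9s^2 + 10s - 2) - (-3s^3 + 5s^2 - 2s + 7) = -6s^3 + 5s^2 - 7.
N(-3) = 200.

200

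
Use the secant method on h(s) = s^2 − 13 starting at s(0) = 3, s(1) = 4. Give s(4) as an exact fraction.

h(3) = −4, h(4) = 3. s(2) = 4 − 3·(4 − 3)/(3 − (−4)) = 25/7.
h(4) = 3, h(25/7) = −12/49. s(3) = (25/7) − (−12/49)·((25/7) − 4)/((−12/49) − 3) = 191/53.
h(25/7) = −12/49, h(191/53) = −36/2809. s(4) = (191/53) − (−36/2809)·((191/53) − (25/7))/((−36/2809) − (−12/49)) = 4799/1331.

4799/1331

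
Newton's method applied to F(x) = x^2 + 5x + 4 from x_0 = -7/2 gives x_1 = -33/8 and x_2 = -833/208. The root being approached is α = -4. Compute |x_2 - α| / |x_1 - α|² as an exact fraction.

4/13

x_1 - α = -33/8 - (-4) = -33/8 + 4 = -1/8, so |x_1 - α| = 1/8.
x_2 - α = -833/208 - (-4) = -833/208 + 4 = -1/208, so |x_2 - α| = 1/208.
|x_1 - α|² = 1/64.
Ratio = (1/208) / (1/64) = 4/13.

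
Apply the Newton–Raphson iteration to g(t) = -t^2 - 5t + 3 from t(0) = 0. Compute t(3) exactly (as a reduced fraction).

g'(t) = -2t - 5.
g(0) = 3, g'(0) = -5, so t(1) = 0 - 3/(-5) = 3/5.
g(3/5) = -9/25, g'(3/5) = -31/5, so t(2) = (3/5) - (-9/25)/(-31/5) = 84/155.
g(84/155) = -81/24025, g'(84/155) = -943/155, so t(3) = (84/155) - (-81/24025)/(-943/155) = 79131/146165.

79131/146165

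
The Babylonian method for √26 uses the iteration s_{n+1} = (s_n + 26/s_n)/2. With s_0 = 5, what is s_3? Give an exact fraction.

s_1 = (5 + 26/5)/2 = 51/10.
s_2 = (51/10 + 26/(51/10))/2 = 5201/1020.
s_3 = (5201/1020 + 26/(5201/1020))/2 = 54100801/10610040.

54100801/10610040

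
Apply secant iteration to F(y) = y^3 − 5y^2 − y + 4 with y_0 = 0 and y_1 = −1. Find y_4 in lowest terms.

−15071156/16522831

F(0) = 4, F(−1) = −1. y_2 = (−1) − (−1)·((−1) − 0)/((−1) − 4) = −4/5.
F(−1) = −1, F(−4/5) = 136/125. y_3 = (−4/5) − (136/125)·((−4/5) − (−1))/((136/125) − (−1)) = −236/261.
F(−4/5) = 136/125, F(−236/261) = 1367344/17779581. y_4 = (−236/261) − (1367344/17779581)·((−236/261) − (−4/5))/((1367344/17779581) − (136/125)) = −15071156/16522831.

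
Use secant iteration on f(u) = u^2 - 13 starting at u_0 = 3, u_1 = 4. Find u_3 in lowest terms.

191/53

f(3) = -4, f(4) = 3. u_2 = 4 - 3·(4 - 3)/(3 - (-4)) = 25/7.
f(4) = 3, f(25/7) = -12/49. u_3 = (25/7) - (-12/49)·((25/7) - 4)/((-12/49) - 3) = 191/53.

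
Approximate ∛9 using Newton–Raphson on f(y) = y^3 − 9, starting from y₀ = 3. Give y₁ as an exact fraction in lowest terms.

f'(y) = 3y^2.
f(3) = 18, f'(3) = 27, so y₁ = 3 − 18/27 = 7/3.

7/3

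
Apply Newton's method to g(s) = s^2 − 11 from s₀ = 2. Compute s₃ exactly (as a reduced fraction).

g'(s) = 2s.
g(2) = −7, g'(2) = 4, so s₁ = 2 − (−7)/4 = 15/4.
g(15/4) = 49/16, g'(15/4) = 15/2, so s₂ = (15/4) − (49/16)/(15/2) = 401/120.
g(401/120) = 2401/14400, g'(401/120) = 401/60, so s₃ = (401/120) − (2401/14400)/(401/60) = 319201/96240.

319201/96240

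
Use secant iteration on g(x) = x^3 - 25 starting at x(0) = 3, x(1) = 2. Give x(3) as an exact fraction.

g(3) = 2, g(2) = -17. x(2) = 2 - (-17)·(2 - 3)/((-17) - 2) = 55/19.
g(2) = -17, g(55/19) = -5100/6859. x(3) = (55/19) - (-5100/6859)·((55/19) - 2)/((-5100/6859) - (-17)) = 19255/6559.

19255/6559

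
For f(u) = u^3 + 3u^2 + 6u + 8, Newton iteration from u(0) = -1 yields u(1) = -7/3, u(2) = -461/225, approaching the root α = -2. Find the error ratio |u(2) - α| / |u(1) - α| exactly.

u(1) - α = -7/3 - (-2) = -7/3 + 2 = -1/3, so |u(1) - α| = 1/3.
u(2) - α = -461/225 - (-2) = -461/225 + 2 = -11/225, so |u(2) - α| = 11/225.
Ratio = (11/225) / (1/3) = 11/75.

11/75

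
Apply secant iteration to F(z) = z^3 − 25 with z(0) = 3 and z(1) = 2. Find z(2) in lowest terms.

55/19

F(3) = 2, F(2) = −17. z(2) = 2 − (−17)·(2 − 3)/((−17) − 2) = 55/19.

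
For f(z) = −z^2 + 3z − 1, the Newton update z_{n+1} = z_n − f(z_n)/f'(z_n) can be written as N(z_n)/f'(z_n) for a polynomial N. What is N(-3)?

−8

f'(z) = −2z + 3.
N(z) = z·f'(z) − f(z) = z·(−2z + 3) − (−z^2 + 3z − 1) = −z^2 + 1.
N(-3) = −8.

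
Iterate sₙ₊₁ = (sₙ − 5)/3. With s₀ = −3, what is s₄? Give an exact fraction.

−203/81

s₁ = ((−3) − 5)/3 = −8/3.
s₂ = ((−8/3) − 5)/3 = −23/9.
s₃ = ((−23/9) − 5)/3 = −68/27.
s₄ = ((−68/27) − 5)/3 = −203/81.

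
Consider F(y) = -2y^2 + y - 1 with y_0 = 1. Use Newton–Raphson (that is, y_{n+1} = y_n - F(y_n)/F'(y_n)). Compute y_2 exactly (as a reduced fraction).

-7/3

F'(y) = -4y + 1.
F(1) = -2, F'(1) = -3, so y_1 = 1 - (-2)/(-3) = 1/3.
F(1/3) = -8/9, F'(1/3) = -1/3, so y_2 = (1/3) - (-8/9)/(-1/3) = -7/3.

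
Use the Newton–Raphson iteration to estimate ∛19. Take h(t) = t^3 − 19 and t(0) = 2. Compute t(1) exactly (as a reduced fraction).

h'(t) = 3t^2.
h(2) = −11, h'(2) = 12, so t(1) = 2 − (−11)/12 = 35/12.

35/12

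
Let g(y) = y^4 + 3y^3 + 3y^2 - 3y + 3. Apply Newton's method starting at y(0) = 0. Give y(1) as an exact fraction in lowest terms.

1

g'(y) = 4y^3 + 9y^2 + 6y - 3.
g(0) = 3, g'(0) = -3, so y(1) = 0 - 3/(-3) = 1.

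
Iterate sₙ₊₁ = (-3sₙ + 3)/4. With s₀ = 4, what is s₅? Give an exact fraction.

s₁ = (-3·4 + 3)/4 = -9/4.
s₂ = (-3·(-9/4) + 3)/4 = 39/16.
s₃ = (-3·(39/16) + 3)/4 = -69/64.
s₄ = (-3·(-69/64) + 3)/4 = 399/256.
s₅ = (-3·(399/256) + 3)/4 = -429/1024.

-429/1024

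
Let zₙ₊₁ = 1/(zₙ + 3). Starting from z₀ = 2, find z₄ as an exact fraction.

z₁ = 1/(2 + 3) = 1/5.
z₂ = 1/(1/5 + 3) = 5/16.
z₃ = 1/(5/16 + 3) = 16/53.
z₄ = 1/(16/53 + 3) = 53/175.

53/175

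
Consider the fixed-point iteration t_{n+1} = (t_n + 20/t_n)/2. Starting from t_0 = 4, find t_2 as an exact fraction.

t_1 = (4 + 20/4)/2 = 9/2.
t_2 = (9/2 + 20/(9/2))/2 = 161/36.

161/36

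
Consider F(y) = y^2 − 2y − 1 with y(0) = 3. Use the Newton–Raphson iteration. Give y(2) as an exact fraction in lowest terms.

F'(y) = 2y − 2.
F(3) = 2, F'(3) = 4, so y(1) = 3 − 2/4 = 5/2.
F(5/2) = 1/4, F'(5/2) = 3, so y(2) = (5/2) − (1/4)/3 = 29/12.

29/12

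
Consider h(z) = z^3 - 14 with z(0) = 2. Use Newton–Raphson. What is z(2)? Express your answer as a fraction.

181/75

h'(z) = 3z^2.
h(2) = -6, h'(2) = 12, so z(1) = 2 - (-6)/12 = 5/2.
h(5/2) = 13/8, h'(5/2) = 75/4, so z(2) = (5/2) - (13/8)/(75/4) = 181/75.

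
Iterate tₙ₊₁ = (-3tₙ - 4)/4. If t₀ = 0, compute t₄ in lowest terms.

t₁ = (-3·0 - 4)/4 = -1.
t₂ = (-3·(-1) - 4)/4 = -1/4.
t₃ = (-3·(-1/4) - 4)/4 = -13/16.
t₄ = (-3·(-13/16) - 4)/4 = -25/64.

-25/64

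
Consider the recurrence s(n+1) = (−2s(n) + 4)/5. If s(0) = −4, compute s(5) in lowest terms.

s(1) = (−2·(−4) + 4)/5 = 12/5.
s(2) = (−2·(12/5) + 4)/5 = −4/25.
s(3) = (−2·(−4/25) + 4)/5 = 108/125.
s(4) = (−2·(108/125) + 4)/5 = 284/625.
s(5) = (−2·(284/625) + 4)/5 = 1932/3125.

1932/3125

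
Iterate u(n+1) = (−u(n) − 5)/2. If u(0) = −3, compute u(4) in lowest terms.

−7/4

u(1) = (−(−3) − 5)/2 = −1.
u(2) = (−(−1) − 5)/2 = −2.
u(3) = (−(−2) − 5)/2 = −3/2.
u(4) = (−(−3/2) − 5)/2 = −7/4.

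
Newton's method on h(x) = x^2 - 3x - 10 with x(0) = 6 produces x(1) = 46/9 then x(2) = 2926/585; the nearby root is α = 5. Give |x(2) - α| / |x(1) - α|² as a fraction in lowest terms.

9/65

x(1) - α = 46/9 - 5 = 1/9, so |x(1) - α| = 1/9.
x(2) - α = 2926/585 - 5 = 1/585, so |x(2) - α| = 1/585.
|x(1) - α|² = 1/81.
Ratio = (1/585) / (1/81) = 9/65.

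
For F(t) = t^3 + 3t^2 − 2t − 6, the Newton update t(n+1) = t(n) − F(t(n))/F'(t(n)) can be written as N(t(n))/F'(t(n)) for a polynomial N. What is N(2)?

F'(t) = 3t^2 + 6t − 2.
N(t) = t·F'(t) − F(t) = t·(3t^2 + 6t − 2) − (t^3 + 3t^2 − 2t − 6) = 2t^3 + 3t^2 + 6.
N(2) = 34.

34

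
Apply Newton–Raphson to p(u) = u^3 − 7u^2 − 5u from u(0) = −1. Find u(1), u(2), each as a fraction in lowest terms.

p'(u) = 3u^2 − 14u − 5.
p(−1) = −3, p'(−1) = 12, so u(1) = (−1) − (−3)/12 = −3/4.
p(−3/4) = −39/64, p'(−3/4) = 115/16, so u(2) = (−3/4) − (−39/64)/(115/16) = −153/230.

u(1) = −3/4, u(2) = −153/230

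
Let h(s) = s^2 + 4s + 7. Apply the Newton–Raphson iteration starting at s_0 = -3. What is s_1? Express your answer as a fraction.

h'(s) = 2s + 4.
h(-3) = 4, h'(-3) = -2, so s_1 = (-3) - 4/(-2) = -1.

-1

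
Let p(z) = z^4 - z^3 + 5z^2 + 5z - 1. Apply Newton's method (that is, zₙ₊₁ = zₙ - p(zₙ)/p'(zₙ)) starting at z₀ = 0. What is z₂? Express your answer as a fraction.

743/4320

p'(z) = 4z^3 - 3z^2 + 10z + 5.
p(0) = -1, p'(0) = 5, so z₁ = 0 - (-1)/5 = 1/5.
p(1/5) = 121/625, p'(1/5) = 864/125, so z₂ = (1/5) - (121/625)/(864/125) = 743/4320.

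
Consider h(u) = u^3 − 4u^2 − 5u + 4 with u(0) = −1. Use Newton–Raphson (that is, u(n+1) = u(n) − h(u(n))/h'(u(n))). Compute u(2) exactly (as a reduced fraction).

−329/225

h'(u) = 3u^2 − 8u − 5.
h(−1) = 4, h'(−1) = 6, so u(1) = (−1) − 4/6 = −5/3.
h(−5/3) = −92/27, h'(−5/3) = 50/3, so u(2) = (−5/3) − (−92/27)/(50/3) = −329/225.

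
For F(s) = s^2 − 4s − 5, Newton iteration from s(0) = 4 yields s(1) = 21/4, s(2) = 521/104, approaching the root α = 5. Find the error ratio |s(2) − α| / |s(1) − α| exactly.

s(1) − α = 21/4 − 5 = 1/4, so |s(1) − α| = 1/4.
s(2) − α = 521/104 − 5 = 1/104, so |s(2) − α| = 1/104.
Ratio = (1/104) / (1/4) = 1/26.

1/26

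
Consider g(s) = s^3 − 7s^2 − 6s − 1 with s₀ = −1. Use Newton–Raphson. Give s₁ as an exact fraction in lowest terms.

−8/11

g'(s) = 3s^2 − 14s − 6.
g(−1) = −3, g'(−1) = 11, so s₁ = (−1) − (−3)/11 = −8/11.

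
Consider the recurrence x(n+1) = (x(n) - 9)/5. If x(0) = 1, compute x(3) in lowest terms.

-278/125

x(1) = (1 - 9)/5 = -8/5.
x(2) = ((-8/5) - 9)/5 = -53/25.
x(3) = ((-53/25) - 9)/5 = -278/125.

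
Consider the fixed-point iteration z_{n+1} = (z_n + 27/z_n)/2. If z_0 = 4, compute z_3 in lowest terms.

z_1 = (4 + 27/4)/2 = 43/8.
z_2 = (43/8 + 27/(43/8))/2 = 3577/688.
z_3 = (3577/688 + 27/(3577/688))/2 = 25575217/4921952.

25575217/4921952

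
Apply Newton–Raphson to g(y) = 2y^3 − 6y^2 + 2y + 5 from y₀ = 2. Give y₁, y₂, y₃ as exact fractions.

g'(y) = 6y^2 − 12y + 2.
g(2) = 1, g'(2) = 2, so y₁ = 2 − 1/2 = 3/2.
g(3/2) = 5/4, g'(3/2) = −5/2, so y₂ = (3/2) − (5/4)/(−5/2) = 2.
g(2) = 1, g'(2) = 2, so y₃ = 2 − 1/2 = 3/2.

y₁ = 3/2, y₂ = 2, y₃ = 3/2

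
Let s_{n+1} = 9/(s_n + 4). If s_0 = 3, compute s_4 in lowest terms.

1899/1177

s_1 = 9/(3 + 4) = 9/7.
s_2 = 9/(9/7 + 4) = 63/37.
s_3 = 9/(63/37 + 4) = 333/211.
s_4 = 9/(333/211 + 4) = 1899/1177.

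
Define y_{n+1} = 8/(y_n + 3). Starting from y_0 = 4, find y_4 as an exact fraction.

1144/661

y_1 = 8/(4 + 3) = 8/7.
y_2 = 8/(8/7 + 3) = 56/29.
y_3 = 8/(56/29 + 3) = 232/143.
y_4 = 8/(232/143 + 3) = 1144/661.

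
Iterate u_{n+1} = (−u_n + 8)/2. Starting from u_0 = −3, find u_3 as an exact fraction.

u_1 = (−(−3) + 8)/2 = 11/2.
u_2 = (−(11/2) + 8)/2 = 5/4.
u_3 = (−(5/4) + 8)/2 = 27/8.

27/8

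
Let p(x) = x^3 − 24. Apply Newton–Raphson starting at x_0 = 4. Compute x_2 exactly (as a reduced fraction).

p'(x) = 3x^2.
p(4) = 40, p'(4) = 48, so x_1 = 4 − 40/48 = 19/6.
p(19/6) = 1675/216, p'(19/6) = 361/12, so x_2 = (19/6) − (1675/216)/(361/12) = 9451/3249.

9451/3249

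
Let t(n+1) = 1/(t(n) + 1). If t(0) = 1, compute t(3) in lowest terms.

3/5

t(1) = 1/(1 + 1) = 1/2.
t(2) = 1/(1/2 + 1) = 2/3.
t(3) = 1/(2/3 + 1) = 3/5.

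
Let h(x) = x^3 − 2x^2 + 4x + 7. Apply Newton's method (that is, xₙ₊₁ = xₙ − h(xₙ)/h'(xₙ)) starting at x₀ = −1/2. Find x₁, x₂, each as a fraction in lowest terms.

h'(x) = 3x^2 − 4x + 4.
h(−1/2) = 35/8, h'(−1/2) = 27/4, so x₁ = (−1/2) − (35/8)/(27/4) = −31/27.
h(−31/27) = −34300/19683, h'(−31/27) = 3049/243, so x₂ = (−31/27) − (−34300/19683)/(3049/243) = −249257/246969.

x₁ = −31/27, x₂ = −249257/246969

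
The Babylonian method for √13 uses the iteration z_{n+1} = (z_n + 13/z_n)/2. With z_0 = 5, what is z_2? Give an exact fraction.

z_1 = (5 + 13/5)/2 = 19/5.
z_2 = (19/5 + 13/(19/5))/2 = 343/95.

343/95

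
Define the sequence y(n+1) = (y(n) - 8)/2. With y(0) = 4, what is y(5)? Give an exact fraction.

y(1) = (4 - 8)/2 = -2.
y(2) = ((-2) - 8)/2 = -5.
y(3) = ((-5) - 8)/2 = -13/2.
y(4) = ((-13/2) - 8)/2 = -29/4.
y(5) = ((-29/4) - 8)/2 = -61/8.

-61/8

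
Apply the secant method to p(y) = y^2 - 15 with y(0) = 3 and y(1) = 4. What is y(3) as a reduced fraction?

213/55

p(3) = -6, p(4) = 1. y(2) = 4 - 1·(4 - 3)/(1 - (-6)) = 27/7.
p(4) = 1, p(27/7) = -6/49. y(3) = (27/7) - (-6/49)·((27/7) - 4)/((-6/49) - 1) = 213/55.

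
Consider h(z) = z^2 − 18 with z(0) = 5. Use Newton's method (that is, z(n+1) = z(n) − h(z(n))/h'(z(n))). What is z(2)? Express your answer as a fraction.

h'(z) = 2z.
h(5) = 7, h'(5) = 10, so z(1) = 5 − 7/10 = 43/10.
h(43/10) = 49/100, h'(43/10) = 43/5, so z(2) = (43/10) − (49/100)/(43/5) = 3649/860.

3649/860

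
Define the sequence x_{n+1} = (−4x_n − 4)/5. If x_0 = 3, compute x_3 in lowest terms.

x_1 = (−4·3 − 4)/5 = −16/5.
x_2 = (−4·(−16/5) − 4)/5 = 44/25.
x_3 = (−4·(44/25) − 4)/5 = −276/125.

−276/125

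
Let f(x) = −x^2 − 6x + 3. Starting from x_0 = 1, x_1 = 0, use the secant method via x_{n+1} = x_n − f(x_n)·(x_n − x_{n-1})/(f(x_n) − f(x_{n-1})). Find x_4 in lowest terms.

84/181

f(1) = −4, f(0) = 3. x_2 = 0 − 3·(0 − 1)/(3 − (−4)) = 3/7.
f(0) = 3, f(3/7) = 12/49. x_3 = (3/7) − (12/49)·((3/7) − 0)/((12/49) − 3) = 7/15.
f(3/7) = 12/49, f(7/15) = −4/225. x_4 = (7/15) − (−4/225)·((7/15) − (3/7))/((−4/225) − (12/49)) = 84/181.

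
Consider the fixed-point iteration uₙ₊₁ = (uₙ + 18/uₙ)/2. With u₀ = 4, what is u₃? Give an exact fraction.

665857/156944

u₁ = (4 + 18/4)/2 = 17/4.
u₂ = (17/4 + 18/(17/4))/2 = 577/136.
u₃ = (577/136 + 18/(577/136))/2 = 665857/156944.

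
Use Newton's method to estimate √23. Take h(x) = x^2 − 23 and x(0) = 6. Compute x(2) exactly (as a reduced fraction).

h'(x) = 2x.
h(6) = 13, h'(6) = 12, so x(1) = 6 − 13/12 = 59/12.
h(59/12) = 169/144, h'(59/12) = 59/6, so x(2) = (59/12) − (169/144)/(59/6) = 6793/1416.

6793/1416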